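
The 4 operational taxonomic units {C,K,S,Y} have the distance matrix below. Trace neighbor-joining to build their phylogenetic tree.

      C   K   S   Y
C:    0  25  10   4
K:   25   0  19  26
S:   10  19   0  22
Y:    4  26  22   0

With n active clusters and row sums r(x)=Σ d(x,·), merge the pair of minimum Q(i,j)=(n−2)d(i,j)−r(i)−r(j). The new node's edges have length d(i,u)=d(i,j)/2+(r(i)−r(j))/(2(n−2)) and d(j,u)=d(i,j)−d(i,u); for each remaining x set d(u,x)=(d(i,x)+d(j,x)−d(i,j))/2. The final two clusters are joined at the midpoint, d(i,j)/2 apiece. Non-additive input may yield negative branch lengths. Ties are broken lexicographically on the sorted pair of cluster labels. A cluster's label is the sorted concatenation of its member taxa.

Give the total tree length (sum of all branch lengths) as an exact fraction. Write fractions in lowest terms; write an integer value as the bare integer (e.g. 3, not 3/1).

129/4

iteration 1: select C,Y (d=4, Q=-83); attach at lengths (-5/4, 21/4); label the merged cluster CY
  updated: d(CY,K)=47/2, d(CY,S)=14
iteration 2: select CY,K (d=47/2, Q=-113/2); attach at lengths (37/4, 57/4); label the merged cluster CKY
  updated: d(CKY,S)=19/4
iteration 3: select CKY,S (d=19/4); attach at lengths (19/8, 19/8); label the merged cluster CKSY
final tree: (((C:-5/4,Y:21/4):37/4,K:57/4):19/8,S:19/8)
total length: 129/4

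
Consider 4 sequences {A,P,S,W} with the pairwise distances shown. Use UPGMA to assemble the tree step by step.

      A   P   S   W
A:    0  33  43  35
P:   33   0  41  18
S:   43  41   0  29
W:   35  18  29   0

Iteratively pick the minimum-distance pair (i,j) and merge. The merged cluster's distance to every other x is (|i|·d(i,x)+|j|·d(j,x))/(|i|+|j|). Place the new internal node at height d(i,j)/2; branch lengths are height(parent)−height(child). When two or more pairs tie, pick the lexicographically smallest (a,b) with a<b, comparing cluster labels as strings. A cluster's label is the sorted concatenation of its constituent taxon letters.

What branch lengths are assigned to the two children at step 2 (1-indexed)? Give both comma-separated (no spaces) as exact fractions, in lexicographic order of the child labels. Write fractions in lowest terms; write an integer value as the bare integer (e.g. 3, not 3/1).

17,8

1. join P+W (d=18) ⇒ PW; edges |P|=9, |W|=9
  updated: d(A,PW)=34, d(PW,S)=35
2. join A+PW (d=34) ⇒ APW; edges |A|=17, |PW|=8
  updated: d(APW,S)=113/3
3. join APW+S (d=113/3) ⇒ APSW; edges |APW|=11/6, |S|=113/6
final tree: ((A:17,(P:9,W:9):8):11/6,S:113/6)
total length: 191/3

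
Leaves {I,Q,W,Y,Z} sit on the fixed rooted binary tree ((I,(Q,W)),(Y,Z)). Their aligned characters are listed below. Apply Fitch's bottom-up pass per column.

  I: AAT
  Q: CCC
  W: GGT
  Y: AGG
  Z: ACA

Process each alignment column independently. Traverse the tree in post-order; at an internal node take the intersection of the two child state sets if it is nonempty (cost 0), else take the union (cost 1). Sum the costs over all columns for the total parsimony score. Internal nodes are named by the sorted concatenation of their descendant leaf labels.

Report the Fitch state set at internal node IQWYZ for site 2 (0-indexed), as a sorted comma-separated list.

A,G,T

QW@0: {C} ∪ {G} = {C,G} (union, +1)
IQW@0: {A} ∪ {C,G} = {A,C,G} (union, +1)
YZ@0: {A} ∩ {A} = {A} (intersection, +0)
IQWYZ@0: {A,C,G} ∩ {A} = {A} (intersection, +0)
QW@1: {C} ∪ {G} = {C,G} (union, +1)
IQW@1: {A} ∪ {C,G} = {A,C,G} (union, +1)
YZ@1: {G} ∪ {C} = {C,G} (union, +1)
IQWYZ@1: {A,C,G} ∩ {C,G} = {C,G} (intersection, +0)
QW@2: {C} ∪ {T} = {C,T} (union, +1)
IQW@2: {T} ∩ {C,T} = {T} (intersection, +0)
YZ@2: {G} ∪ {A} = {A,G} (union, +1)
IQWYZ@2: {T} ∪ {A,G} = {A,G,T} (union, +1)
per-site changes: [2, 3, 3]; total = 8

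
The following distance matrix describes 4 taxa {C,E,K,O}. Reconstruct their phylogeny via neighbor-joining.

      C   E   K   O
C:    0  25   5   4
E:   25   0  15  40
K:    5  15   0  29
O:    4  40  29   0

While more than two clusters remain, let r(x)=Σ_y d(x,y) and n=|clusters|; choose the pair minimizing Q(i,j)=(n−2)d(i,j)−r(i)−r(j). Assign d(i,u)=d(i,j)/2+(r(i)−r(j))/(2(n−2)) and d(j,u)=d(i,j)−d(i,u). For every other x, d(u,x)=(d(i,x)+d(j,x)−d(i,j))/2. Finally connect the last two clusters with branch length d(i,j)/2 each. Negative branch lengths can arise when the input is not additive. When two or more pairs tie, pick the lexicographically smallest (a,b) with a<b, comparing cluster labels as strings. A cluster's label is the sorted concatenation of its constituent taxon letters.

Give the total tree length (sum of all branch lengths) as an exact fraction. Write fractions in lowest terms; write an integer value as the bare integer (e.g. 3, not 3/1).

1. join C+O (d=4, Q=-99) ⇒ CO; edges |C|=-31/4, |O|=47/4
  updated: d(CO,E)=61/2, d(CO,K)=15
2. join CO+E (d=61/2, Q=-121/2) ⇒ CEO; edges |CO|=61/4, |E|=61/4
  updated: d(CEO,K)=-1/4
3. join CEO+K (d=-1/4) ⇒ CEKO; edges |CEO|=-1/8, |K|=-1/8
final tree: (((C:-31/4,O:47/4):61/4,E:61/4):-1/8,K:-1/8)
total length: 137/4

137/4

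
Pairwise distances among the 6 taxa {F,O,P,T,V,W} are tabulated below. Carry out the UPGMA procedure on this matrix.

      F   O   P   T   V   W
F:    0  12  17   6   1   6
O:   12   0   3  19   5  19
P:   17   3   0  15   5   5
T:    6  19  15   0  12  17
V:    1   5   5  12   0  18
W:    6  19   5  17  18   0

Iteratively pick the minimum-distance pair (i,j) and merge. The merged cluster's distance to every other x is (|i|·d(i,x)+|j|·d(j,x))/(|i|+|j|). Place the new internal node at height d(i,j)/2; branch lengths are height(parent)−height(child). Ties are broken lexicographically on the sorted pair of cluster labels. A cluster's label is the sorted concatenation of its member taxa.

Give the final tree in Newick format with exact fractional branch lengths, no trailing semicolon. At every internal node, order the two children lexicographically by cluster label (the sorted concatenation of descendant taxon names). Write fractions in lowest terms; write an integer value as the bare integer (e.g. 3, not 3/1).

iteration 1: select F,V (d=1); attach at lengths (1/2, 1/2); label the merged cluster FV
  updated: d(FV,O)=17/2, d(FV,P)=11, d(FV,T)=9, d(FV,W)=12
iteration 2: select O,P (d=3); attach at lengths (3/2, 3/2); label the merged cluster OP
  updated: d(FV,OP)=39/4, d(OP,T)=17, d(OP,W)=12
iteration 3: select FV,T (d=9); attach at lengths (4, 9/2); label the merged cluster FTV
  updated: d(FTV,OP)=73/6, d(FTV,W)=41/3
iteration 4: select OP,W (d=12); attach at lengths (9/2, 6); label the merged cluster OPW
  updated: d(FTV,OPW)=38/3
iteration 5: select FTV,OPW (d=38/3); attach at lengths (11/6, 1/3); label the merged cluster FOPTVW
final tree: (((F:1/2,V:1/2):4,T:9/2):11/6,((O:3/2,P:3/2):9/2,W:6):1/3)
total length: 151/6

(((F:1/2,V:1/2):4,T:9/2):11/6,((O:3/2,P:3/2):9/2,W:6):1/3)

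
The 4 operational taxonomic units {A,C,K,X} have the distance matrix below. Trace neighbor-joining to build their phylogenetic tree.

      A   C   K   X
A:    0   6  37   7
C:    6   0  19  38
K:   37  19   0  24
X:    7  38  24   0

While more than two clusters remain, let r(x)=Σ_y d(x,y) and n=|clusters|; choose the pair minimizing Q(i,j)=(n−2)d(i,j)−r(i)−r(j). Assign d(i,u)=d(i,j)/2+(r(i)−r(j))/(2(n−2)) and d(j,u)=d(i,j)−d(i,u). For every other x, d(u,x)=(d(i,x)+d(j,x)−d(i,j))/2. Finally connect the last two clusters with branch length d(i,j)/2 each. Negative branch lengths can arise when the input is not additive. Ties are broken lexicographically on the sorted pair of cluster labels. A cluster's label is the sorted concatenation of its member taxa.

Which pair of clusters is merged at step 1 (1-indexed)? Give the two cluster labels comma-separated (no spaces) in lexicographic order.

A,X

iteration 1: select A,X (d=7, Q=-105); attach at lengths (-5/4, 33/4); label the merged cluster AX
  updated: d(AX,C)=37/2, d(AX,K)=27
iteration 2: select AX,C (d=37/2, Q=-129/2); attach at lengths (53/4, 21/4); label the merged cluster ACX
  updated: d(ACX,K)=55/4
iteration 3: select ACX,K (d=55/4); attach at lengths (55/8, 55/8); label the merged cluster ACKX
final tree: (((A:-5/4,X:33/4):53/4,C:21/4):55/8,K:55/8)
total length: 157/4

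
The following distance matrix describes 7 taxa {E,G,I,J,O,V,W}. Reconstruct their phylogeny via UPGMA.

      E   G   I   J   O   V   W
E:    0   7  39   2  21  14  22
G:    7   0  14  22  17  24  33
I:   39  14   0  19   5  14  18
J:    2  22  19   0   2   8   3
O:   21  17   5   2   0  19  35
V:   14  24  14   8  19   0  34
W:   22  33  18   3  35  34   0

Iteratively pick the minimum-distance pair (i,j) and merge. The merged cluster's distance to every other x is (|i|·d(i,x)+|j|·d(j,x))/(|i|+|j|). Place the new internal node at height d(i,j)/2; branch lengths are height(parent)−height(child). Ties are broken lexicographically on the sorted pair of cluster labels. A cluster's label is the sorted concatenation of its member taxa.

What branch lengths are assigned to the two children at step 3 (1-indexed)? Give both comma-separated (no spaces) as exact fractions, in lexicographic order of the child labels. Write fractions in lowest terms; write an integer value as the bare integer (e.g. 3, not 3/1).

iteration 1: select E,J (d=2); attach at lengths (1, 1); label the merged cluster EJ
  updated: d(EJ,G)=29/2, d(EJ,I)=29, d(EJ,O)=23/2, d(EJ,V)=11, d(EJ,W)=25/2
iteration 2: select I,O (d=5); attach at lengths (5/2, 5/2); label the merged cluster IO
  updated: d(EJ,IO)=81/4, d(G,IO)=31/2, d(IO,V)=33/2, d(IO,W)=53/2
iteration 3: select EJ,V (d=11); attach at lengths (9/2, 11/2); label the merged cluster EJV
  updated: d(EJV,G)=53/3, d(EJV,IO)=19, d(EJV,W)=59/3
iteration 4: select G,IO (d=31/2); attach at lengths (31/4, 21/4); label the merged cluster GIO
  updated: d(EJV,GIO)=167/9, d(GIO,W)=86/3
iteration 5: select EJV,GIO (d=167/9); attach at lengths (34/9, 55/36); label the merged cluster EGIJOV
  updated: d(EGIJOV,W)=145/6
iteration 6: select EGIJOV,W (d=145/6); attach at lengths (101/36, 145/12); label the merged cluster EGIJOVW
final tree: ((((E:1,J:1):9/2,V:11/2):34/9,(G:31/4,(I:5/2,O:5/2):21/4):55/36):101/36,W:145/12)
total length: 1807/36

9/2,11/2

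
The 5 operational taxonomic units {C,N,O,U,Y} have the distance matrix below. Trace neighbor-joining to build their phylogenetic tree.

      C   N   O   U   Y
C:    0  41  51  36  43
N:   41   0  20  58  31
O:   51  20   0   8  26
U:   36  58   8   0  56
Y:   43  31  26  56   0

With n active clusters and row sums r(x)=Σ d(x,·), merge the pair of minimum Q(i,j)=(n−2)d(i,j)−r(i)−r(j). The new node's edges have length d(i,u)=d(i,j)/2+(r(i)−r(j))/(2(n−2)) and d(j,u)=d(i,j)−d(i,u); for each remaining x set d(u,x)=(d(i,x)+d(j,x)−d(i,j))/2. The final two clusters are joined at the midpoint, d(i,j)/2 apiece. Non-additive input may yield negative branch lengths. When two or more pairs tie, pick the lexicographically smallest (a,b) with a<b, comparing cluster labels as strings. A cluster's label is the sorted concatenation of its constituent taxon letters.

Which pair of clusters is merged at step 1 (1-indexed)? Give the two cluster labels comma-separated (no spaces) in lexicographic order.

iteration 1: select O,U (d=8, Q=-239); attach at lengths (-29/6, 77/6); label the merged cluster OU
  updated: d(C,OU)=79/2, d(N,OU)=35, d(OU,Y)=37
iteration 2: select C,OU (d=79/2, Q=-156); attach at lengths (91/4, 67/4); label the merged cluster COU
  updated: d(COU,N)=73/4, d(COU,Y)=81/4
iteration 3: select COU,N (d=73/4, Q=-139/2); attach at lengths (15/4, 29/2); label the merged cluster CNOU
  updated: d(CNOU,Y)=33/2
iteration 4: select CNOU,Y (d=33/2); attach at lengths (33/4, 33/4); label the merged cluster CNOUY
final tree: (((C:91/4,(O:-29/6,U:77/6):67/4):15/4,N:29/2):33/4,Y:33/4)
total length: 329/4

O,U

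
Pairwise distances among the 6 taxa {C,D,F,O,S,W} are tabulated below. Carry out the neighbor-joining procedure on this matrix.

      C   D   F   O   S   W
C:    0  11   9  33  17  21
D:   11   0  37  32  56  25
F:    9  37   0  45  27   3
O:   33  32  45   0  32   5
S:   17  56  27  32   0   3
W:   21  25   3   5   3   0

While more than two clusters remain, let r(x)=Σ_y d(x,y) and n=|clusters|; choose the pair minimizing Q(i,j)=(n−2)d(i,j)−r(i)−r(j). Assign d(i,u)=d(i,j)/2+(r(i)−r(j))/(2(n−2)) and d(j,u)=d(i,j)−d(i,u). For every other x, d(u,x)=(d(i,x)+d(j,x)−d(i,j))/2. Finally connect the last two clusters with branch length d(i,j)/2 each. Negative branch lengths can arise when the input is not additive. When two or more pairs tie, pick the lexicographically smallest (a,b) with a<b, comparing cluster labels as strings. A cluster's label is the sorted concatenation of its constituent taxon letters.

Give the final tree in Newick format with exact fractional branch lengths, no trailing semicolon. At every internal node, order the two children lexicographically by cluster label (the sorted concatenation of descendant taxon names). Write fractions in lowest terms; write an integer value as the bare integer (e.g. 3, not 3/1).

(((((C:-13/4,D:57/4):53/6,F:26/3):137/16,S:187/16):53/16,O:259/16):-179/32,W:-179/32)

iteration 1: select C,D (d=11, Q=-208); attach at lengths (-13/4, 57/4); label the merged cluster CD
  updated: d(CD,F)=35/2, d(CD,O)=27, d(CD,S)=31, d(CD,W)=35/2
iteration 2: select CD,F (d=35/2, Q=-133); attach at lengths (53/6, 26/3); label the merged cluster CDF
  updated: d(CDF,O)=109/4, d(CDF,S)=81/4, d(CDF,W)=3/2
iteration 3: select CDF,S (d=81/4, Q=-255/4); attach at lengths (137/16, 187/16); label the merged cluster CDFS
  updated: d(CDFS,O)=39/2, d(CDFS,W)=-63/8
iteration 4: select CDFS,O (d=39/2, Q=-133/8); attach at lengths (53/16, 259/16); label the merged cluster CDFOS
  updated: d(CDFOS,W)=-179/16
iteration 5: select CDFOS,W (d=-179/16); attach at lengths (-179/32, -179/32); label the merged cluster CDFOSW
final tree: (((((C:-13/4,D:57/4):53/6,F:26/3):137/16,S:187/16):53/16,O:259/16):-179/32,W:-179/32)
total length: 913/16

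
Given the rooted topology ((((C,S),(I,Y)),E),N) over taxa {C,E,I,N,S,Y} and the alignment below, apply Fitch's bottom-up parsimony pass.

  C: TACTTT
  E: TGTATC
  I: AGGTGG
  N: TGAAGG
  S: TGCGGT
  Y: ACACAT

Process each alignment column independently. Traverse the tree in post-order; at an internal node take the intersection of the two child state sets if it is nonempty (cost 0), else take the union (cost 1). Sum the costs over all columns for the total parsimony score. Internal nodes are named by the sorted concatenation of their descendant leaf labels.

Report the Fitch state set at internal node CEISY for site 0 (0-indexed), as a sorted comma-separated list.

T

CS@0: {T} ∩ {T} = {T} (intersection, +0)
IY@0: {A} ∩ {A} = {A} (intersection, +0)
CISY@0: {T} ∪ {A} = {A,T} (union, +1)
CEISY@0: {A,T} ∩ {T} = {T} (intersection, +0)
CEINSY@0: {T} ∩ {T} = {T} (intersection, +0)
CS@1: {A} ∪ {G} = {A,G} (union, +1)
IY@1: {G} ∪ {C} = {C,G} (union, +1)
CISY@1: {A,G} ∩ {C,G} = {G} (intersection, +0)
CEISY@1: {G} ∩ {G} = {G} (intersection, +0)
CEINSY@1: {G} ∩ {G} = {G} (intersection, +0)
CS@2: {C} ∩ {C} = {C} (intersection, +0)
IY@2: {G} ∪ {A} = {A,G} (union, +1)
CISY@2: {C} ∪ {A,G} = {A,C,G} (union, +1)
CEISY@2: {A,C,G} ∪ {T} = {A,C,G,T} (union, +1)
CEINSY@2: {A,C,G,T} ∩ {A} = {A} (intersection, +0)
CS@3: {T} ∪ {G} = {G,T} (union, +1)
IY@3: {T} ∪ {C} = {C,T} (union, +1)
CISY@3: {G,T} ∩ {C,T} = {T} (intersection, +0)
CEISY@3: {T} ∪ {A} = {A,T} (union, +1)
CEINSY@3: {A,T} ∩ {A} = {A} (intersection, +0)
CS@4: {T} ∪ {G} = {G,T} (union, +1)
IY@4: {G} ∪ {A} = {A,G} (union, +1)
CISY@4: {G,T} ∩ {A,G} = {G} (intersection, +0)
CEISY@4: {G} ∪ {T} = {G,T} (union, +1)
CEINSY@4: {G,T} ∩ {G} = {G} (intersection, +0)
CS@5: {T} ∩ {T} = {T} (intersection, +0)
IY@5: {G} ∪ {T} = {G,T} (union, +1)
CISY@5: {T} ∩ {G,T} = {T} (intersection, +0)
CEISY@5: {T} ∪ {C} = {C,T} (union, +1)
CEINSY@5: {C,T} ∪ {G} = {C,G,T} (union, +1)
per-site changes: [1, 2, 3, 3, 3, 3]; total = 15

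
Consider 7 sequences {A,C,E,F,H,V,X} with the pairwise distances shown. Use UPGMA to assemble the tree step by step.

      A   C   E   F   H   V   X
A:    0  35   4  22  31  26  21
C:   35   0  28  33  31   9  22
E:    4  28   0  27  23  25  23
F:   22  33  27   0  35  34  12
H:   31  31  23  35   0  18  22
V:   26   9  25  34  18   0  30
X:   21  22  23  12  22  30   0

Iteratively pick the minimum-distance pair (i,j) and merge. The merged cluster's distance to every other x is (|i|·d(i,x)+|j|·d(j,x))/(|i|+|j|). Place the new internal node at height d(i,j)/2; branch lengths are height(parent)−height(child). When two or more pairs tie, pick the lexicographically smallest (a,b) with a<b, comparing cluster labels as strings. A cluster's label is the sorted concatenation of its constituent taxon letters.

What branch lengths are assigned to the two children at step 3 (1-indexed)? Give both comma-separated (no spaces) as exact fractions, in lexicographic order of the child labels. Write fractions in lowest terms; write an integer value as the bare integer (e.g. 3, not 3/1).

6,6

step 1: merge (A,E) at d=4; branch lengths A→2, E→2; new cluster AE
  updated: d(AE,C)=63/2, d(AE,F)=49/2, d(AE,H)=27, d(AE,V)=51/2, d(AE,X)=22
step 2: merge (C,V) at d=9; branch lengths C→9/2, V→9/2; new cluster CV
  updated: d(AE,CV)=57/2, d(CV,F)=67/2, d(CV,H)=49/2, d(CV,X)=26
step 3: merge (F,X) at d=12; branch lengths F→6, X→6; new cluster FX
  updated: d(AE,FX)=93/4, d(CV,FX)=119/4, d(FX,H)=57/2
step 4: merge (AE,FX) at d=93/4; branch lengths AE→77/8, FX→45/8; new cluster AEFX
  updated: d(AEFX,CV)=233/8, d(AEFX,H)=111/4
step 5: merge (CV,H) at d=49/2; branch lengths CV→31/4, H→49/4; new cluster CHV
  updated: d(AEFX,CHV)=86/3
step 6: merge (AEFX,CHV) at d=86/3; branch lengths AEFX→65/24, CHV→25/12; new cluster ACEFHVX
final tree: (((A:2,E:2):77/8,(F:6,X:6):45/8):65/24,((C:9/2,V:9/2):31/4,H:49/4):25/12)
total length: 1561/24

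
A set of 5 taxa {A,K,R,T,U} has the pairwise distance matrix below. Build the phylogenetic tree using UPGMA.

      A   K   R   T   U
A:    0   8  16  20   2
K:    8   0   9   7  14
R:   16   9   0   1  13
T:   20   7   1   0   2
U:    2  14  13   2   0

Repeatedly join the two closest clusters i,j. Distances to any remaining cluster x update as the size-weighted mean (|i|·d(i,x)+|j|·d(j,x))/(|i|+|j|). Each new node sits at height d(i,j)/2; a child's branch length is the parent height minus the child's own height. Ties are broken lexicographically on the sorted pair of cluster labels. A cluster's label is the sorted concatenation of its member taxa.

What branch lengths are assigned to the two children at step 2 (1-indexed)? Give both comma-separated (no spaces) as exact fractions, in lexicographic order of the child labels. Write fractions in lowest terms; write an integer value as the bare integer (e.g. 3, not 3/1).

1,1

iteration 1: select R,T (d=1); attach at lengths (1/2, 1/2); label the merged cluster RT
  updated: d(A,RT)=18, d(K,RT)=8, d(RT,U)=15/2
iteration 2: select A,U (d=2); attach at lengths (1, 1); label the merged cluster AU
  updated: d(AU,K)=11, d(AU,RT)=51/4
iteration 3: select K,RT (d=8); attach at lengths (4, 7/2); label the merged cluster KRT
  updated: d(AU,KRT)=73/6
iteration 4: select AU,KRT (d=73/6); attach at lengths (61/12, 25/12); label the merged cluster AKRTU
final tree: ((A:1,U:1):61/12,(K:4,(R:1/2,T:1/2):7/2):25/12)
total length: 53/3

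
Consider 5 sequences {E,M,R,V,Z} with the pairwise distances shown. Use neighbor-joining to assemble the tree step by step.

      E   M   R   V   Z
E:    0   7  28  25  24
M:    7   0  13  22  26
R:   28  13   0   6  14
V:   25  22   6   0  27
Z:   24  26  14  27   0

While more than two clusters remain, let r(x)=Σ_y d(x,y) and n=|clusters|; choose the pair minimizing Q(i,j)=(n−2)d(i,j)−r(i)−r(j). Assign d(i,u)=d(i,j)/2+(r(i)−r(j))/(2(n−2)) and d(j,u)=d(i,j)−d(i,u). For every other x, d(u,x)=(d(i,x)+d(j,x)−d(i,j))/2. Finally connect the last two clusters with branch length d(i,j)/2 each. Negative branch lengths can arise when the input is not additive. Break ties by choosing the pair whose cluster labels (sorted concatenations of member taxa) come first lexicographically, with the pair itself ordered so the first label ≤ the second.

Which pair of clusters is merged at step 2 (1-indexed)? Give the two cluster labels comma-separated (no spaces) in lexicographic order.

1. join E+M (d=7, Q=-131) ⇒ EM; edges |E|=37/6, |M|=5/6
  updated: d(EM,R)=17, d(EM,V)=20, d(EM,Z)=43/2
2. join EM+Z (d=43/2, Q=-78) ⇒ EMZ; edges |EM|=39/4, |Z|=47/4
  updated: d(EMZ,R)=19/4, d(EMZ,V)=51/4
3. join EMZ+R (d=19/4, Q=-47/2) ⇒ EMRZ; edges |EMZ|=23/4, |R|=-1
  updated: d(EMRZ,V)=7
4. join EMRZ+V (d=7) ⇒ EMRVZ; edges |EMRZ|=7/2, |V|=7/2
final tree: ((((E:37/6,M:5/6):39/4,Z:47/4):23/4,R:-1):7/2,V:7/2)
total length: 161/4

EM,Z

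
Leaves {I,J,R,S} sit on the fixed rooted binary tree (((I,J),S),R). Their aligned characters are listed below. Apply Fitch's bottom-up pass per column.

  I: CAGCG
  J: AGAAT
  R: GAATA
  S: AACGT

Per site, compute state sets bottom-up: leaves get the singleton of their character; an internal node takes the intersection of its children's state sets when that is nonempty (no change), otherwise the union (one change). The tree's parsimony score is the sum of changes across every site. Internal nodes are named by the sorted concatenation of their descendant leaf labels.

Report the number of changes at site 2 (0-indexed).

[col 0] IJ: children I:{C}, J:{A} ∪→ {A,C}; cost 1
[col 0] IJS: children IJ:{A,C}, S:{A} ∩→ {A}; cost 0
[col 0] IJRS: children IJS:{A}, R:{G} ∪→ {A,G}; cost 1
[col 1] IJ: children I:{A}, J:{G} ∪→ {A,G}; cost 1
[col 1] IJS: children IJ:{A,G}, S:{A} ∩→ {A}; cost 0
[col 1] IJRS: children IJS:{A}, R:{A} ∩→ {A}; cost 0
[col 2] IJ: children I:{G}, J:{A} ∪→ {A,G}; cost 1
[col 2] IJS: children IJ:{A,G}, S:{C} ∪→ {A,C,G}; cost 1
[col 2] IJRS: children IJS:{A,C,G}, R:{A} ∩→ {A}; cost 0
[col 3] IJ: children I:{C}, J:{A} ∪→ {A,C}; cost 1
[col 3] IJS: children IJ:{A,C}, S:{G} ∪→ {A,C,G}; cost 1
[col 3] IJRS: children IJS:{A,C,G}, R:{T} ∪→ {A,C,G,T}; cost 1
[col 4] IJ: children I:{G}, J:{T} ∪→ {G,T}; cost 1
[col 4] IJS: children IJ:{G,T}, S:{T} ∩→ {T}; cost 0
[col 4] IJRS: children IJS:{T}, R:{A} ∪→ {A,T}; cost 1
per-site changes: [2, 1, 2, 3, 2]; total = 10

2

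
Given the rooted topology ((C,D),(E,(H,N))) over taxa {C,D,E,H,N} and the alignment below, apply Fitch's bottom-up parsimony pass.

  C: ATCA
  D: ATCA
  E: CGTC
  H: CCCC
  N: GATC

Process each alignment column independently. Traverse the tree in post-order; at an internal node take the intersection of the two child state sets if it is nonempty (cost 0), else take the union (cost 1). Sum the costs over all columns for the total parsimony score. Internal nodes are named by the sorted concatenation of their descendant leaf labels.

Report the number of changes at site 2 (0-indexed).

2

[col 0] CD: children C:{A}, D:{A} ∩→ {A}; cost 0
[col 0] HN: children H:{C}, N:{G} ∪→ {C,G}; cost 1
[col 0] EHN: children E:{C}, HN:{C,G} ∩→ {C}; cost 0
[col 0] CDEHN: children CD:{A}, EHN:{C} ∪→ {A,C}; cost 1
[col 1] CD: children C:{T}, D:{T} ∩→ {T}; cost 0
[col 1] HN: children H:{C}, N:{A} ∪→ {A,C}; cost 1
[col 1] EHN: children E:{G}, HN:{A,C} ∪→ {A,C,G}; cost 1
[col 1] CDEHN: children CD:{T}, EHN:{A,C,G} ∪→ {A,C,G,T}; cost 1
[col 2] CD: children C:{C}, D:{C} ∩→ {C}; cost 0
[col 2] HN: children H:{C}, N:{T} ∪→ {C,T}; cost 1
[col 2] EHN: children E:{T}, HN:{C,T} ∩→ {T}; cost 0
[col 2] CDEHN: children CD:{C}, EHN:{T} ∪→ {C,T}; cost 1
[col 3] CD: children C:{A}, D:{A} ∩→ {A}; cost 0
[col 3] HN: children H:{C}, N:{C} ∩→ {C}; cost 0
[col 3] EHN: children E:{C}, HN:{C} ∩→ {C}; cost 0
[col 3] CDEHN: children CD:{A}, EHN:{C} ∪→ {A,C}; cost 1
per-site changes: [2, 3, 2, 1]; total = 8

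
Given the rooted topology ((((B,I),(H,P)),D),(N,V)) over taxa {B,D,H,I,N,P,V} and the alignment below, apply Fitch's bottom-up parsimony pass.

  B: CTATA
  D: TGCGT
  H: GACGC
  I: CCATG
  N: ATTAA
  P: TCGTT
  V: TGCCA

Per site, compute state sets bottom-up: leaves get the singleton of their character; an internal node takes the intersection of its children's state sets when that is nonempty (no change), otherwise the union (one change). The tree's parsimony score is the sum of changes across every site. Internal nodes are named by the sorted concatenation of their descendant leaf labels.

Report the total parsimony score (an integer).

BI@0: {C} ∩ {C} = {C} (intersection, +0)
HP@0: {G} ∪ {T} = {G,T} (union, +1)
BHIP@0: {C} ∪ {G,T} = {C,G,T} (union, +1)
BDHIP@0: {C,G,T} ∩ {T} = {T} (intersection, +0)
NV@0: {A} ∪ {T} = {A,T} (union, +1)
BDHINPV@0: {T} ∩ {A,T} = {T} (intersection, +0)
BI@1: {T} ∪ {C} = {C,T} (union, +1)
HP@1: {A} ∪ {C} = {A,C} (union, +1)
BHIP@1: {C,T} ∩ {A,C} = {C} (intersection, +0)
BDHIP@1: {C} ∪ {G} = {C,G} (union, +1)
NV@1: {T} ∪ {G} = {G,T} (union, +1)
BDHINPV@1: {C,G} ∩ {G,T} = {G} (intersection, +0)
BI@2: {A} ∩ {A} = {A} (intersection, +0)
HP@2: {C} ∪ {G} = {C,G} (union, +1)
BHIP@2: {A} ∪ {C,G} = {A,C,G} (union, +1)
BDHIP@2: {A,C,G} ∩ {C} = {C} (intersection, +0)
NV@2: {T} ∪ {C} = {C,T} (union, +1)
BDHINPV@2: {C} ∩ {C,T} = {C} (intersection, +0)
BI@3: {T} ∩ {T} = {T} (intersection, +0)
HP@3: {G} ∪ {T} = {G,T} (union, +1)
BHIP@3: {T} ∩ {G,T} = {T} (intersection, +0)
BDHIP@3: {T} ∪ {G} = {G,T} (union, +1)
NV@3: {A} ∪ {C} = {A,C} (union, +1)
BDHINPV@3: {G,T} ∪ {A,C} = {A,C,G,T} (union, +1)
BI@4: {A} ∪ {G} = {A,G} (union, +1)
HP@4: {C} ∪ {T} = {C,T} (union, +1)
BHIP@4: {A,G} ∪ {C,T} = {A,C,G,T} (union, +1)
BDHIP@4: {A,C,G,T} ∩ {T} = {T} (intersection, +0)
NV@4: {A} ∩ {A} = {A} (intersection, +0)
BDHINPV@4: {T} ∪ {A} = {A,T} (union, +1)
per-site changes: [3, 4, 3, 4, 4]; total = 18

18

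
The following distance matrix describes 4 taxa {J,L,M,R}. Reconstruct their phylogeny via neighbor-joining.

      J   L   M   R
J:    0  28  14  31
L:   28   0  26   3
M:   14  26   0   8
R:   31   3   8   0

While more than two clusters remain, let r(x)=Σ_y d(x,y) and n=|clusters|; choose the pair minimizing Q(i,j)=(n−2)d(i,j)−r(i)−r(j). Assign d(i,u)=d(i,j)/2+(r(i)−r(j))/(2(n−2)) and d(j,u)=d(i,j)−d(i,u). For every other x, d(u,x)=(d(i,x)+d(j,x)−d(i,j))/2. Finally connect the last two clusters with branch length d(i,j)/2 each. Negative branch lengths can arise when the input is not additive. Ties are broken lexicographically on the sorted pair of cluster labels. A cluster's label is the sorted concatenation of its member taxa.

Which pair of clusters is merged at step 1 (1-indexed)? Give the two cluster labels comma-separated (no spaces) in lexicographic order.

J,M

iteration 1: select J,M (d=14, Q=-93); attach at lengths (53/4, 3/4); label the merged cluster JM
  updated: d(JM,L)=20, d(JM,R)=25/2
iteration 2: select JM,L (d=20, Q=-71/2); attach at lengths (59/4, 21/4); label the merged cluster JLM
  updated: d(JLM,R)=-9/4
iteration 3: select JLM,R (d=-9/4); attach at lengths (-9/8, -9/8); label the merged cluster JLMR
final tree: (((J:53/4,M:3/4):59/4,L:21/4):-9/8,R:-9/8)
total length: 127/4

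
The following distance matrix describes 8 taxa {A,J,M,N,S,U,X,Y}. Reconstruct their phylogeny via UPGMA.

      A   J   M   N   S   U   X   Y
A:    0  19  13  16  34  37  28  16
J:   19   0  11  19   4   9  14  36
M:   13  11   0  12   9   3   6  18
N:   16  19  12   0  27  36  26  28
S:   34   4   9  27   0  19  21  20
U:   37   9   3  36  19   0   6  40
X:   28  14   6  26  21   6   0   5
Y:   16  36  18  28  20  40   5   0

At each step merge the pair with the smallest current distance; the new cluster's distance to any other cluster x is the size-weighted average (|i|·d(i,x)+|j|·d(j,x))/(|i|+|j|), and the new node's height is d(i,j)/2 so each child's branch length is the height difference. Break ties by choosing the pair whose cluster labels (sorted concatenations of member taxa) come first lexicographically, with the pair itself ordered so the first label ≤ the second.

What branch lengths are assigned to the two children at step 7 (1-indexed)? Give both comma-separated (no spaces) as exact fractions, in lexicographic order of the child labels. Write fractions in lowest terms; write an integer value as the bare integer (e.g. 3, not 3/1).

step 1: merge (M,U) at d=3; branch lengths M→3/2, U→3/2; new cluster MU
  updated: d(A,MU)=25, d(J,MU)=10, d(MU,N)=24, d(MU,S)=14, d(MU,X)=6, d(MU,Y)=29
step 2: merge (J,S) at d=4; branch lengths J→2, S→2; new cluster JS
  updated: d(A,JS)=53/2, d(JS,MU)=12, d(JS,N)=23, d(JS,X)=35/2, d(JS,Y)=28
step 3: merge (X,Y) at d=5; branch lengths X→5/2, Y→5/2; new cluster XY
  updated: d(A,XY)=22, d(JS,XY)=91/4, d(MU,XY)=35/2, d(N,XY)=27
step 4: merge (JS,MU) at d=12; branch lengths JS→4, MU→9/2; new cluster JMSU
  updated: d(A,JMSU)=103/4, d(JMSU,N)=47/2, d(JMSU,XY)=161/8
step 5: merge (A,N) at d=16; branch lengths A→8, N→8; new cluster AN
  updated: d(AN,JMSU)=197/8, d(AN,XY)=49/2
step 6: merge (JMSU,XY) at d=161/8; branch lengths JMSU→65/16, XY→121/16; new cluster JMSUXY
  updated: d(AN,JMSUXY)=295/12
step 7: merge (AN,JMSUXY) at d=295/12; branch lengths AN→103/24, JMSUXY→107/48; new cluster AJMNSUXY
final tree: ((A:8,N:8):103/24,(((J:2,S:2):4,(M:3/2,U:3/2):9/2):65/16,(X:5/2,Y:5/2):121/16):107/48)
total length: 2623/48

103/24,107/48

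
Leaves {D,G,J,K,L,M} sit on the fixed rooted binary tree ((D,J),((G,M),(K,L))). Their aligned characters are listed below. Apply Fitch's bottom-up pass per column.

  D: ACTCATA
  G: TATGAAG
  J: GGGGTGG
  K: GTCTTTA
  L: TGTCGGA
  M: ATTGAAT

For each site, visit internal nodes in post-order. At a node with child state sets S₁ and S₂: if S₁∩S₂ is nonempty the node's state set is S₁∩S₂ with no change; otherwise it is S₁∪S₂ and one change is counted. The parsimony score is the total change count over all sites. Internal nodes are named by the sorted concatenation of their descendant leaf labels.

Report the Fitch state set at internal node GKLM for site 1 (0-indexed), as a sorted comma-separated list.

DJ@0: {A} ∪ {G} = {A,G} (union, +1)
GM@0: {T} ∪ {A} = {A,T} (union, +1)
KL@0: {G} ∪ {T} = {G,T} (union, +1)
GKLM@0: {A,T} ∩ {G,T} = {T} (intersection, +0)
DGJKLM@0: {A,G} ∪ {T} = {A,G,T} (union, +1)
DJ@1: {C} ∪ {G} = {C,G} (union, +1)
GM@1: {A} ∪ {T} = {A,T} (union, +1)
KL@1: {T} ∪ {G} = {G,T} (union, +1)
GKLM@1: {A,T} ∩ {G,T} = {T} (intersection, +0)
DGJKLM@1: {C,G} ∪ {T} = {C,G,T} (union, +1)
DJ@2: {T} ∪ {G} = {G,T} (union, +1)
GM@2: {T} ∩ {T} = {T} (intersection, +0)
KL@2: {C} ∪ {T} = {C,T} (union, +1)
GKLM@2: {T} ∩ {C,T} = {T} (intersection, +0)
DGJKLM@2: {G,T} ∩ {T} = {T} (intersection, +0)
DJ@3: {C} ∪ {G} = {C,G} (union, +1)
GM@3: {G} ∩ {G} = {G} (intersection, +0)
KL@3: {T} ∪ {C} = {C,T} (union, +1)
GKLM@3: {G} ∪ {C,T} = {C,G,T} (union, +1)
DGJKLM@3: {C,G} ∩ {C,G,T} = {C,G} (intersection, +0)
DJ@4: {A} ∪ {T} = {A,T} (union, +1)
GM@4: {A} ∩ {A} = {A} (intersection, +0)
KL@4: {T} ∪ {G} = {G,T} (union, +1)
GKLM@4: {A} ∪ {G,T} = {A,G,T} (union, +1)
DGJKLM@4: {A,T} ∩ {A,G,T} = {A,T} (intersection, +0)
DJ@5: {T} ∪ {G} = {G,T} (union, +1)
GM@5: {A} ∩ {A} = {A} (intersection, +0)
KL@5: {T} ∪ {G} = {G,T} (union, +1)
GKLM@5: {A} ∪ {G,T} = {A,G,T} (union, +1)
DGJKLM@5: {G,T} ∩ {A,G,T} = {G,T} (intersection, +0)
DJ@6: {A} ∪ {G} = {A,G} (union, +1)
GM@6: {G} ∪ {T} = {G,T} (union, +1)
KL@6: {A} ∩ {A} = {A} (intersection, +0)
GKLM@6: {G,T} ∪ {A} = {A,G,T} (union, +1)
DGJKLM@6: {A,G} ∩ {A,G,T} = {A,G} (intersection, +0)
per-site changes: [4, 4, 2, 3, 3, 3, 3]; total = 22

T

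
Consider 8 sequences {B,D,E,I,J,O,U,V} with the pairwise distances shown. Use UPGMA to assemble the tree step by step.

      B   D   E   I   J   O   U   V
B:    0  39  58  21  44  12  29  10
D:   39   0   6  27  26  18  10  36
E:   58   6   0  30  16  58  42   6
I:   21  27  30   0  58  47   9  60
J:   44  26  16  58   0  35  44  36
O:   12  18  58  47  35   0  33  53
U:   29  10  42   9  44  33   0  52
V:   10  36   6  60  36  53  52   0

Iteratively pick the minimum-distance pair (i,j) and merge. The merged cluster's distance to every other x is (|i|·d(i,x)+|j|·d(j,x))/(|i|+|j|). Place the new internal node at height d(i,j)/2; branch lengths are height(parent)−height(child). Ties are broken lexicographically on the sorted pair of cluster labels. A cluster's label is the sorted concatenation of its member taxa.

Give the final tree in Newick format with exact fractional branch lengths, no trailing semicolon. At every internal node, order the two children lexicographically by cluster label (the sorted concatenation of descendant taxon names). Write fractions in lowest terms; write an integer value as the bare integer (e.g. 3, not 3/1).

iteration 1: select D,E (d=6); attach at lengths (3, 3); label the merged cluster DE
  updated: d(B,DE)=97/2, d(DE,I)=57/2, d(DE,J)=21, d(DE,O)=38, d(DE,U)=26, d(DE,V)=21
iteration 2: select I,U (d=9); attach at lengths (9/2, 9/2); label the merged cluster IU
  updated: d(B,IU)=25, d(DE,IU)=109/4, d(IU,J)=51, d(IU,O)=40, d(IU,V)=56
iteration 3: select B,V (d=10); attach at lengths (5, 5); label the merged cluster BV
  updated: d(BV,DE)=139/4, d(BV,IU)=81/2, d(BV,J)=40, d(BV,O)=65/2
iteration 4: select DE,J (d=21); attach at lengths (15/2, 21/2); label the merged cluster DEJ
  updated: d(BV,DEJ)=73/2, d(DEJ,IU)=211/6, d(DEJ,O)=37
iteration 5: select BV,O (d=65/2); attach at lengths (45/4, 65/4); label the merged cluster BOV
  updated: d(BOV,DEJ)=110/3, d(BOV,IU)=121/3
iteration 6: select DEJ,IU (d=211/6); attach at lengths (85/12, 157/12); label the merged cluster DEIJU
  updated: d(BOV,DEIJU)=572/15
iteration 7: select BOV,DEIJU (d=572/15); attach at lengths (169/60, 89/60); label the merged cluster BDEIJOUV
final tree: (((B:5,V:5):45/4,O:65/4):169/60,(((D:3,E:3):15/2,J:21/2):85/12,(I:9/2,U:9/2):157/12):89/60)
total length: 2849/30

(((B:5,V:5):45/4,O:65/4):169/60,(((D:3,E:3):15/2,J:21/2):85/12,(I:9/2,U:9/2):157/12):89/60)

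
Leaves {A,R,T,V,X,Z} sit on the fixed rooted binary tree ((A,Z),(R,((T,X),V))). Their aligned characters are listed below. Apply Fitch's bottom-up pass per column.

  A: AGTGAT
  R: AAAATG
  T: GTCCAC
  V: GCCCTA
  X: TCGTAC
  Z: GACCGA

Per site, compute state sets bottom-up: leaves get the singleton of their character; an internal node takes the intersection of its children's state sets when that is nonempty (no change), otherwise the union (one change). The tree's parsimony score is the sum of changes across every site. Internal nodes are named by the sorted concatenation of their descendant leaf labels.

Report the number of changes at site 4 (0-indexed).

3

AZ@0: {A} ∪ {G} = {A,G} (union, +1)
TX@0: {G} ∪ {T} = {G,T} (union, +1)
TVX@0: {G,T} ∩ {G} = {G} (intersection, +0)
RTVX@0: {A} ∪ {G} = {A,G} (union, +1)
ARTVXZ@0: {A,G} ∩ {A,G} = {A,G} (intersection, +0)
AZ@1: {G} ∪ {A} = {A,G} (union, +1)
TX@1: {T} ∪ {C} = {C,T} (union, +1)
TVX@1: {C,T} ∩ {C} = {C} (intersection, +0)
RTVX@1: {A} ∪ {C} = {A,C} (union, +1)
ARTVXZ@1: {A,G} ∩ {A,C} = {A} (intersection, +0)
AZ@2: {T} ∪ {C} = {C,T} (union, +1)
TX@2: {C} ∪ {G} = {C,G} (union, +1)
TVX@2: {C,G} ∩ {C} = {C} (intersection, +0)
RTVX@2: {A} ∪ {C} = {A,C} (union, +1)
ARTVXZ@2: {C,T} ∩ {A,C} = {C} (intersection, +0)
AZ@3: {G} ∪ {C} = {C,G} (union, +1)
TX@3: {C} ∪ {T} = {C,T} (union, +1)
TVX@3: {C,T} ∩ {C} = {C} (intersection, +0)
RTVX@3: {A} ∪ {C} = {A,C} (union, +1)
ARTVXZ@3: {C,G} ∩ {A,C} = {C} (intersection, +0)
AZ@4: {A} ∪ {G} = {A,G} (union, +1)
TX@4: {A} ∩ {A} = {A} (intersection, +0)
TVX@4: {A} ∪ {T} = {A,T} (union, +1)
RTVX@4: {T} ∩ {A,T} = {T} (intersection, +0)
ARTVXZ@4: {A,G} ∪ {T} = {A,G,T} (union, +1)
AZ@5: {T} ∪ {A} = {A,T} (union, +1)
TX@5: {C} ∩ {C} = {C} (intersection, +0)
TVX@5: {C} ∪ {A} = {A,C} (union, +1)
RTVX@5: {G} ∪ {A,C} = {A,C,G} (union, +1)
ARTVXZ@5: {A,T} ∩ {A,C,G} = {A} (intersection, +0)
per-site changes: [3, 3, 3, 3, 3, 3]; total = 18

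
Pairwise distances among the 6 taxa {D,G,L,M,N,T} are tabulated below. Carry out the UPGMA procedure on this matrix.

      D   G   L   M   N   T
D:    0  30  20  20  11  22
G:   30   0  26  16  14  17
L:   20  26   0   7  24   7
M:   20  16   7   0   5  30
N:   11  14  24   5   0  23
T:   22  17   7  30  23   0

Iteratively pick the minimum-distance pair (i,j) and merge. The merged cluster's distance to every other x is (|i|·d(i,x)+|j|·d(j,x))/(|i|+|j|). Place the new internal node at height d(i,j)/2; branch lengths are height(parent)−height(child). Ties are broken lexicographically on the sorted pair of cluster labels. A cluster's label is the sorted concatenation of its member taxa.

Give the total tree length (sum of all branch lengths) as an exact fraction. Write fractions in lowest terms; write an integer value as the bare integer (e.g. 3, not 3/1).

1075/24

1. join M+N (d=5) ⇒ MN; edges |M|=5/2, |N|=5/2
  updated: d(D,MN)=31/2, d(G,MN)=15, d(L,MN)=31/2, d(MN,T)=53/2
2. join L+T (d=7) ⇒ LT; edges |L|=7/2, |T|=7/2
  updated: d(D,LT)=21, d(G,LT)=43/2, d(LT,MN)=21
3. join G+MN (d=15) ⇒ GMN; edges |G|=15/2, |MN|=5
  updated: d(D,GMN)=61/3, d(GMN,LT)=127/6
4. join D+GMN (d=61/3) ⇒ DGMN; edges |D|=61/6, |GMN|=8/3
  updated: d(DGMN,LT)=169/8
5. join DGMN+LT (d=169/8) ⇒ DGLMNT; edges |DGMN|=19/48, |LT|=113/16
final tree: ((D:61/6,(G:15/2,(M:5/2,N:5/2):5):8/3):19/48,(L:7/2,T:7/2):113/16)
total length: 1075/24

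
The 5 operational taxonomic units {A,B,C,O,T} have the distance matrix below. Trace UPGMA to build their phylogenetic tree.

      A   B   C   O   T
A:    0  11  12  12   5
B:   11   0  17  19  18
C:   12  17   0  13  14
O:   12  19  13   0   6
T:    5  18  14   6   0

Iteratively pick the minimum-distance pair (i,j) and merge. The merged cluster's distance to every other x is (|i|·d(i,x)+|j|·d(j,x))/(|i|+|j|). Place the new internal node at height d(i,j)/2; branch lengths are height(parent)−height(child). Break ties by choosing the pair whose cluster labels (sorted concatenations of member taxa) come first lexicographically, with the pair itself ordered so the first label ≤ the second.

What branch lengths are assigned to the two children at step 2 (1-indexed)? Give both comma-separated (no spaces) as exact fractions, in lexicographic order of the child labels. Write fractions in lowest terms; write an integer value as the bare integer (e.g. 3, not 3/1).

step 1: merge (A,T) at d=5; branch lengths A→5/2, T→5/2; new cluster AT
  updated: d(AT,B)=29/2, d(AT,C)=13, d(AT,O)=9
step 2: merge (AT,O) at d=9; branch lengths AT→2, O→9/2; new cluster AOT
  updated: d(AOT,B)=16, d(AOT,C)=13
step 3: merge (AOT,C) at d=13; branch lengths AOT→2, C→13/2; new cluster ACOT
  updated: d(ACOT,B)=65/4
step 4: merge (ACOT,B) at d=65/4; branch lengths ACOT→13/8, B→65/8; new cluster ABCOT
final tree: ((((A:5/2,T:5/2):2,O:9/2):2,C:13/2):13/8,B:65/8)
total length: 119/4

2,9/2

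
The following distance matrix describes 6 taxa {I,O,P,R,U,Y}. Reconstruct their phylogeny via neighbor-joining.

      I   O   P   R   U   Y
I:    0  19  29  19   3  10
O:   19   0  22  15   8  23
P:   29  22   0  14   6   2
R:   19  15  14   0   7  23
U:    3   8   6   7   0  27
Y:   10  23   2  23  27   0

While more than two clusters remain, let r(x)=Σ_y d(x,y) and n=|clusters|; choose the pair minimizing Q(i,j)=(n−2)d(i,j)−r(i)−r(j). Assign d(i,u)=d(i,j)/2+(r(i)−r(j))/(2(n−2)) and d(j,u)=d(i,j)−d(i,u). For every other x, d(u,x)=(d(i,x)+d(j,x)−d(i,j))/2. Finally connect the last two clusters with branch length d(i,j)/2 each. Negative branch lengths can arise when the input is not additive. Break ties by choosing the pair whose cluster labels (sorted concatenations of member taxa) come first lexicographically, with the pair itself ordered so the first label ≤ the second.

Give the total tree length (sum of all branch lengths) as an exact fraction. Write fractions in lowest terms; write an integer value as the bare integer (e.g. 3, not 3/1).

step 1: merge (P,Y) at d=2, Q=-150; branch lengths P→-1/2, Y→5/2; new cluster PY
  updated: d(I,PY)=37/2, d(O,PY)=43/2, d(PY,R)=35/2, d(PY,U)=31/2
step 2: merge (I,U) at d=3, Q=-84; branch lengths I→35/6, U→-17/6; new cluster IU
  updated: d(IU,O)=12, d(IU,PY)=31/2, d(IU,R)=23/2
step 3: merge (IU,O) at d=12, Q=-127/2; branch lengths IU→29/8, O→67/8; new cluster IOU
  updated: d(IOU,PY)=25/2, d(IOU,R)=29/4
step 4: merge (IOU,PY) at d=25/2, Q=-149/4; branch lengths IOU→9/8, PY→91/8; new cluster IOPUY
  updated: d(IOPUY,R)=49/8
step 5: merge (IOPUY,R) at d=49/8; branch lengths IOPUY→49/16, R→49/16; new cluster IOPRUY
final tree: ((((I:35/6,U:-17/6):29/8,O:67/8):9/8,(P:-1/2,Y:5/2):91/8):49/16,R:49/16)
total length: 285/8

285/8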